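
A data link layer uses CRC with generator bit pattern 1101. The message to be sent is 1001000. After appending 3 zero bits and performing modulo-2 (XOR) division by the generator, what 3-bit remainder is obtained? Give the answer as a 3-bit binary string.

010

Append 3 zeros: 1001000000. Divide by 1101 (XOR where the leading bit is 1):
  pos 0: 1001 XOR 1101 = 0100
  pos 1: 1000 XOR 1101 = 0101
  pos 2: 1010 XOR 1101 = 0111
  pos 3: 1110 XOR 1101 = 0011
  pos 5: 1100 XOR 1101 = 0001
Remainder (last 3 bits) = 010. This is the CRC / FCS.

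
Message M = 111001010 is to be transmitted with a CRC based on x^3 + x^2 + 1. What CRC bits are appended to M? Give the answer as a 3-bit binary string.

Append 3 zeros: 111001010000. Divide by 1101 (XOR where the leading bit is 1):
  pos 0: 1110 XOR 1101 = 0011
  pos 2: 1101 XOR 1101 = 0000
  pos 7: 1000 XOR 1101 = 0101
  pos 8: 1010 XOR 1101 = 0111
Remainder (last 3 bits) = 111. This is the CRC / FCS.

111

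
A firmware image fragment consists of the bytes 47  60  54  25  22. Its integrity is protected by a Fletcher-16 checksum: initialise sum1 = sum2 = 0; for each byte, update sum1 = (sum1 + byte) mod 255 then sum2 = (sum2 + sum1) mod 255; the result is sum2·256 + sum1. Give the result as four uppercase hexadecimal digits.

C7D0

Running sums (mod 255):
  after byte 0 (47): sum1=47, sum2=47
  after byte 1 (60): sum1=107, sum2=154
  after byte 2 (54): sum1=161, sum2=60
  after byte 3 (25): sum1=186, sum2=246
  after byte 4 (22): sum1=208, sum2=199
Checksum = sum2·256 + sum1 = 199·256 + 208 = 51152 = 0xC7D0.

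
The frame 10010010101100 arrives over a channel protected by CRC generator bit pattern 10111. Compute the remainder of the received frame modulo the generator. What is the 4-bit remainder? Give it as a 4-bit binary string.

Modulo-2 division of 10010010101100 by 10111:
  pos 0: 10010 XOR 10111 = 00101
  pos 2: 10101 XOR 10111 = 00010
  pos 5: 10010 XOR 10111 = 00101
  pos 7: 10111 XOR 10111 = 00000
Remainder = 0000 (zero — the frame passes the CRC check).

0000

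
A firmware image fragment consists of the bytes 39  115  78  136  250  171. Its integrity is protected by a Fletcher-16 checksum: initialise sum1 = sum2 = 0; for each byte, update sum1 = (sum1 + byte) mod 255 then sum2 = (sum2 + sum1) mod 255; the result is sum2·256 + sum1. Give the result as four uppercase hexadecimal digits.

Running sums (mod 255):
  after byte 0 (39): sum1=39, sum2=39
  after byte 1 (115): sum1=154, sum2=193
  after byte 2 (78): sum1=232, sum2=170
  after byte 3 (136): sum1=113, sum2=28
  after byte 4 (250): sum1=108, sum2=136
  after byte 5 (171): sum1=24, sum2=160
Checksum = sum2·256 + sum1 = 160·256 + 24 = 40984 = 0xA018.

A018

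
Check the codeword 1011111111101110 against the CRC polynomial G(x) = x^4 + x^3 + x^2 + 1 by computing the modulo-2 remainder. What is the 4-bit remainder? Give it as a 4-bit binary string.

1110

Modulo-2 division of 1011111111101110 by 11101:
  pos 0: 10111 XOR 11101 = 01010
  pos 1: 10101 XOR 11101 = 01000
  pos 2: 10001 XOR 11101 = 01100
  pos 3: 11001 XOR 11101 = 00100
  pos 5: 10011 XOR 11101 = 01110
  pos 6: 11101 XOR 11101 = 00000
Remainder = 1110 (nonzero — an error is detected).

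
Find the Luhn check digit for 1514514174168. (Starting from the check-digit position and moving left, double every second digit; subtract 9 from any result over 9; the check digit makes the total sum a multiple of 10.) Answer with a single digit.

2

Partial digits right→left: 8 6 1 4 7 1 4 1 5 4 1 5 1
Double every second digit counting from the check-digit position (so the 1st, 3rd, 5th, ... of the partial from the right).
  doubled (with −9 where >9): 7 2 5 8 1 2 2 → sum 27
  kept as-is: 6 4 1 1 4 5 → sum 21
Total = 27 + 21 = 48.
Check digit = (10 − (48 mod 10)) mod 10 = 2.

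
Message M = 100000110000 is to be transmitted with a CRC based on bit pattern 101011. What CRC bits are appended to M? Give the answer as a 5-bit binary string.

01101

Append 5 zeros: 10000011000000000. Divide by 101011 (XOR where the leading bit is 1):
  pos 0: 100000 XOR 101011 = 001011
  pos 2: 101111 XOR 101011 = 000100
  pos 5: 100000 XOR 101011 = 001011
  pos 7: 101100 XOR 101011 = 000111
  pos 10: 111000 XOR 101011 = 010011
  pos 11: 100110 XOR 101011 = 001101
Remainder (last 5 bits) = 01101. This is the CRC / FCS.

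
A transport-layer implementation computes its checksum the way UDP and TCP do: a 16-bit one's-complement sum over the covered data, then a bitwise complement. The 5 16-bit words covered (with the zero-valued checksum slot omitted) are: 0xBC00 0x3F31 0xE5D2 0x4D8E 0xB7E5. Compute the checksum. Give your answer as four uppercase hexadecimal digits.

One's-complement addition (fold any carry out of bit 15 back into bit 0):
  0xBC00 + 0x3F31 = 0x0FB31
  0xFB31 + 0xE5D2 = 0x1E103 → wrap carry → 0xE104
  0xE104 + 0x4D8E = 0x12E92 → wrap carry → 0x2E93
  0x2E93 + 0xB7E5 = 0x0E678
One's-complement sum = 0xE678.
Checksum = ~0xE678 & 0xFFFF = 0x1987.

1987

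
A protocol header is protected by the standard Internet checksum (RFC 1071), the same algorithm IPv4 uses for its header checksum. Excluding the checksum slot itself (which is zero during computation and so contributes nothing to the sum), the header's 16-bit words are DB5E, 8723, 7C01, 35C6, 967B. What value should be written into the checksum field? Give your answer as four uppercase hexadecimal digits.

One's-complement addition (fold any carry out of bit 15 back into bit 0):
  0xDB5E + 0x8723 = 0x16281 → wrap carry → 0x6282
  0x6282 + 0x7C01 = 0x0DE83
  0xDE83 + 0x35C6 = 0x11449 → wrap carry → 0x144A
  0x144A + 0x967B = 0x0AAC5
One's-complement sum = 0xAAC5.
Checksum = ~0xAAC5 & 0xFFFF = 0x553A.

553A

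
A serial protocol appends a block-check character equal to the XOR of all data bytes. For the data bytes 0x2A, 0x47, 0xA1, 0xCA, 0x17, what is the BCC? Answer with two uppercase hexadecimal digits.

11

XOR the bytes together:
  start with 0x2A
  0x2A ⊕ 0x47 = 0x6D
  0x6D ⊕ 0xA1 = 0xCC
  0xCC ⊕ 0xCA = 0x06
  0x06 ⊕ 0x17 = 0x11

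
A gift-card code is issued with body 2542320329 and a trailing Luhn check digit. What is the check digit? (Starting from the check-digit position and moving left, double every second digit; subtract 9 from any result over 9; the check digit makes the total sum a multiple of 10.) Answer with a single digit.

5

Partial digits right→left: 9 2 3 0 2 3 2 4 5 2
Double every second digit counting from the check-digit position (so the 1st, 3rd, 5th, ... of the partial from the right).
  doubled (with −9 where >9): 9 6 4 4 1 → sum 24
  kept as-is: 2 0 3 4 2 → sum 11
Total = 24 + 11 = 35.
Check digit = (10 − (35 mod 10)) mod 10 = 5.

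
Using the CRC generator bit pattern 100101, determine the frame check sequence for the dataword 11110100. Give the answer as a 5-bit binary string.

Append 5 zeros: 1111010000000. Divide by 100101 (XOR where the leading bit is 1):
  pos 0: 111101 XOR 100101 = 011000
  pos 1: 110000 XOR 100101 = 010101
  pos 2: 101010 XOR 100101 = 001111
  pos 4: 111100 XOR 100101 = 011001
  pos 5: 110010 XOR 100101 = 010111
  pos 6: 101110 XOR 100101 = 001011
Remainder (last 5 bits) = 10110. This is the CRC / FCS.

10110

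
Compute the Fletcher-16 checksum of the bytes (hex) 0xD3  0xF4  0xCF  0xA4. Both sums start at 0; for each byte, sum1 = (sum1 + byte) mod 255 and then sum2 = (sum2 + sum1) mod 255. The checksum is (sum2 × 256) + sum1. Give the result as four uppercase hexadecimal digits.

Running sums (mod 255):
  after byte 0 (0xD3): sum1=211, sum2=211
  after byte 1 (0xF4): sum1=200, sum2=156
  after byte 2 (0xCF): sum1=152, sum2=53
  after byte 3 (0xA4): sum1=61, sum2=114
Checksum = sum2·256 + sum1 = 114·256 + 61 = 29245 = 0x723D.

723D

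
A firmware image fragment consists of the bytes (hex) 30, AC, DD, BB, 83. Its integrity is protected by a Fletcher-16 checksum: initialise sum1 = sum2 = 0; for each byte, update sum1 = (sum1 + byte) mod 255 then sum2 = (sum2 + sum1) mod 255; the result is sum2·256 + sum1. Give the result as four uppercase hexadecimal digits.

Running sums (mod 255):
  after byte 0 (30): sum1=48, sum2=48
  after byte 1 (AC): sum1=220, sum2=13
  after byte 2 (DD): sum1=186, sum2=199
  after byte 3 (BB): sum1=118, sum2=62
  after byte 4 (83): sum1=249, sum2=56
Checksum = sum2·256 + sum1 = 56·256 + 249 = 14585 = 0x38F9.

38F9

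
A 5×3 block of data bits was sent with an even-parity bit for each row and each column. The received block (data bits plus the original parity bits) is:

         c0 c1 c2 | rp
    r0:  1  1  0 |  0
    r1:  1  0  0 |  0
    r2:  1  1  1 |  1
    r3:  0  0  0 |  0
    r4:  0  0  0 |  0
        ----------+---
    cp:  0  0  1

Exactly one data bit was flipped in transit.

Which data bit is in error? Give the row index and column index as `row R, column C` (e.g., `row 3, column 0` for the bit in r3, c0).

Recompute each row's even parity and compare to rp:
  r0: data parity 0, sent rp 0 → ok
  r1: data parity 1, sent rp 0 → mismatch
  r2: data parity 1, sent rp 1 → ok
  r3: data parity 0, sent rp 0 → ok
  r4: data parity 0, sent rp 0 → ok
Recompute each column's even parity and compare to cp:
  c0: data parity 1, sent cp 0 → mismatch
  c1: data parity 0, sent cp 0 → ok
  c2: data parity 1, sent cp 1 → ok
Exactly one row (r1) and one column (c0) fail → the flipped bit is at their intersection.

row 1, column 0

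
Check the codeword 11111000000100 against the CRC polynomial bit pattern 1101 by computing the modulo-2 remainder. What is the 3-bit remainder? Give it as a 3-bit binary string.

Modulo-2 division of 11111000000100 by 1101:
  pos 0: 1111 XOR 1101 = 0010
  pos 2: 1010 XOR 1101 = 0111
  pos 3: 1110 XOR 1101 = 0011
  pos 5: 1100 XOR 1101 = 0001
  pos 8: 1001 XOR 1101 = 0100
  pos 9: 1000 XOR 1101 = 0101
  pos 10: 1010 XOR 1101 = 0111
Remainder = 111 (nonzero — an error is detected).

111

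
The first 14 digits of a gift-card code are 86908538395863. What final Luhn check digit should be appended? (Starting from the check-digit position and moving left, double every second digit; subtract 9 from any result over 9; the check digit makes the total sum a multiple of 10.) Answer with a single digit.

5

Partial digits right→left: 3 6 8 5 9 3 8 3 5 8 0 9 6 8
Double every second digit counting from the check-digit position (so the 1st, 3rd, 5th, ... of the partial from the right).
  doubled (with −9 where >9): 6 7 9 7 1 0 3 → sum 33
  kept as-is: 6 5 3 3 8 9 8 → sum 42
Total = 33 + 42 = 75.
Check digit = (10 − (75 mod 10)) mod 10 = 5.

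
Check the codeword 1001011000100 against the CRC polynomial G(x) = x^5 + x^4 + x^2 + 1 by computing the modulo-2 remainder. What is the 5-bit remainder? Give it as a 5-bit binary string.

10101

Modulo-2 division of 1001011000100 by 110101:
  pos 0: 100101 XOR 110101 = 010000
  pos 1: 100001 XOR 110101 = 010100
  pos 2: 101000 XOR 110101 = 011101
  pos 3: 111010 XOR 110101 = 001111
  pos 5: 111101 XOR 110101 = 001000
  pos 7: 100000 XOR 110101 = 010101
Remainder = 10101 (nonzero — an error is detected).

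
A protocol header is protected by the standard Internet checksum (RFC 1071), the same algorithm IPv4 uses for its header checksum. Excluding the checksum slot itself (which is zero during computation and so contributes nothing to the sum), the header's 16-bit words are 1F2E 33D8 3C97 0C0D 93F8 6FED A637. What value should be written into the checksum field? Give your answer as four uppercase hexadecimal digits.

BA37

One's-complement addition (fold any carry out of bit 15 back into bit 0):
  0x1F2E + 0x33D8 = 0x05306
  0x5306 + 0x3C97 = 0x08F9D
  0x8F9D + 0x0C0D = 0x09BAA
  0x9BAA + 0x93F8 = 0x12FA2 → wrap carry → 0x2FA3
  0x2FA3 + 0x6FED = 0x09F90
  0x9F90 + 0xA637 = 0x145C7 → wrap carry → 0x45C8
One's-complement sum = 0x45C8.
Checksum = ~0x45C8 & 0xFFFF = 0xBA37.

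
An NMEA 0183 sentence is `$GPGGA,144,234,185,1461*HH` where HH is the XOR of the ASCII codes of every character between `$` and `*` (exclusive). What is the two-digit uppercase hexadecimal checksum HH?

XOR the ASCII codes of the payload characters:
  'G' = 0x47 → acc = 0x47
  'P' = 0x50 → acc = 0x17
  'G' = 0x47 → acc = 0x50
  'G' = 0x47 → acc = 0x17
  'A' = 0x41 → acc = 0x56
  ',' = 0x2C → acc = 0x7A
  '1' = 0x31 → acc = 0x4B
  '4' = 0x34 → acc = 0x7F
  '4' = 0x34 → acc = 0x4B
  ',' = 0x2C → acc = 0x67
  '2' = 0x32 → acc = 0x55
  '3' = 0x33 → acc = 0x66
  '4' = 0x34 → acc = 0x52
  ',' = 0x2C → acc = 0x7E
  '1' = 0x31 → acc = 0x4F
  '8' = 0x38 → acc = 0x77
  '5' = 0x35 → acc = 0x42
  ',' = 0x2C → acc = 0x6E
  '1' = 0x31 → acc = 0x5F
  '4' = 0x34 → acc = 0x6B
  '6' = 0x36 → acc = 0x5D
  '1' = 0x31 → acc = 0x6C
Checksum = 0x6C.

6C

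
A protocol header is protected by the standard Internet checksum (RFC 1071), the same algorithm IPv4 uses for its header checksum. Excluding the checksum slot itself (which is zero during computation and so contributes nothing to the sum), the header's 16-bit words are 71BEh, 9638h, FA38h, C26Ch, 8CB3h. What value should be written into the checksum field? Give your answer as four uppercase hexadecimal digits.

One's-complement addition (fold any carry out of bit 15 back into bit 0):
  0x71BE + 0x9638 = 0x107F6 → wrap carry → 0x07F7
  0x07F7 + 0xFA38 = 0x1022F → wrap carry → 0x0230
  0x0230 + 0xC26C = 0x0C49C
  0xC49C + 0x8CB3 = 0x1514F → wrap carry → 0x5150
One's-complement sum = 0x5150.
Checksum = ~0x5150 & 0xFFFF = 0xAEAF.

AEAF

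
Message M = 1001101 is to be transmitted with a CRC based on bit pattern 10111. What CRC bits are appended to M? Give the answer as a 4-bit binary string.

0101

Append 4 zeros: 10011010000. Divide by 10111 (XOR where the leading bit is 1):
  pos 0: 10011 XOR 10111 = 00100
  pos 2: 10001 XOR 10111 = 00110
  pos 4: 11000 XOR 10111 = 01111
  pos 5: 11110 XOR 10111 = 01001
  pos 6: 10010 XOR 10111 = 00101
Remainder (last 4 bits) = 0101. This is the CRC / FCS.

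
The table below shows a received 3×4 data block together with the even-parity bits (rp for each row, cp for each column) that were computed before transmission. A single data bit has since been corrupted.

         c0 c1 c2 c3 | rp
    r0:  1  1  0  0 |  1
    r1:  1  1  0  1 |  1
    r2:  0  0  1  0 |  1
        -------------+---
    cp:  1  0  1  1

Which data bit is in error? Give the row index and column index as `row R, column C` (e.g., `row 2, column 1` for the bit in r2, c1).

row 0, column 0

Recompute each row's even parity and compare to rp:
  r0: data parity 0, sent rp 1 → mismatch
  r1: data parity 1, sent rp 1 → ok
  r2: data parity 1, sent rp 1 → ok
Recompute each column's even parity and compare to cp:
  c0: data parity 0, sent cp 1 → mismatch
  c1: data parity 0, sent cp 0 → ok
  c2: data parity 1, sent cp 1 → ok
  c3: data parity 1, sent cp 1 → ok
Exactly one row (r0) and one column (c0) fail → the flipped bit is at their intersection.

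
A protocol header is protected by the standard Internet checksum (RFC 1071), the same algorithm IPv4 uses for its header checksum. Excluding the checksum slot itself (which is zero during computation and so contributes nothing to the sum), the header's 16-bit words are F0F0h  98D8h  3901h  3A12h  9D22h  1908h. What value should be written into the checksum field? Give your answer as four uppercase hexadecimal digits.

4CF8

One's-complement addition (fold any carry out of bit 15 back into bit 0):
  0xF0F0 + 0x98D8 = 0x189C8 → wrap carry → 0x89C9
  0x89C9 + 0x3901 = 0x0C2CA
  0xC2CA + 0x3A12 = 0x0FCDC
  0xFCDC + 0x9D22 = 0x199FE → wrap carry → 0x99FF
  0x99FF + 0x1908 = 0x0B307
One's-complement sum = 0xB307.
Checksum = ~0xB307 & 0xFFFF = 0x4CF8.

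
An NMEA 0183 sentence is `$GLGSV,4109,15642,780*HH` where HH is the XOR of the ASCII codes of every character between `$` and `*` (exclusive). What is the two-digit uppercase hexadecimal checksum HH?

XOR the ASCII codes of the payload characters:
  'G' = 0x47 → acc = 0x47
  'L' = 0x4C → acc = 0x0B
  'G' = 0x47 → acc = 0x4C
  'S' = 0x53 → acc = 0x1F
  'V' = 0x56 → acc = 0x49
  ',' = 0x2C → acc = 0x65
  '4' = 0x34 → acc = 0x51
  '1' = 0x31 → acc = 0x60
  '0' = 0x30 → acc = 0x50
  '9' = 0x39 → acc = 0x69
  ',' = 0x2C → acc = 0x45
  '1' = 0x31 → acc = 0x74
  '5' = 0x35 → acc = 0x41
  '6' = 0x36 → acc = 0x77
  '4' = 0x34 → acc = 0x43
  '2' = 0x32 → acc = 0x71
  ',' = 0x2C → acc = 0x5D
  '7' = 0x37 → acc = 0x6A
  '8' = 0x38 → acc = 0x52
  '0' = 0x30 → acc = 0x62
Checksum = 0x62.

62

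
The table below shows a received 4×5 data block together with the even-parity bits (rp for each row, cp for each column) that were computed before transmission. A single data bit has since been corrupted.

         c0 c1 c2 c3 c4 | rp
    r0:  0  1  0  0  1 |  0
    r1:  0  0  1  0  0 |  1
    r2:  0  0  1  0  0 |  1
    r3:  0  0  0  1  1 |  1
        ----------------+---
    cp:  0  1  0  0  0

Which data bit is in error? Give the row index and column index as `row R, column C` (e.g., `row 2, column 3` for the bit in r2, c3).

Recompute each row's even parity and compare to rp:
  r0: data parity 0, sent rp 0 → ok
  r1: data parity 1, sent rp 1 → ok
  r2: data parity 1, sent rp 1 → ok
  r3: data parity 0, sent rp 1 → mismatch
Recompute each column's even parity and compare to cp:
  c0: data parity 0, sent cp 0 → ok
  c1: data parity 1, sent cp 1 → ok
  c2: data parity 0, sent cp 0 → ok
  c3: data parity 1, sent cp 0 → mismatch
  c4: data parity 0, sent cp 0 → ok
Exactly one row (r3) and one column (c3) fail → the flipped bit is at their intersection.

row 3, column 3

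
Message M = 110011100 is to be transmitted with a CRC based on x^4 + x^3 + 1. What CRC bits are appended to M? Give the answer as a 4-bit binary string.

1000

Append 4 zeros: 1100111000000. Divide by 11001 (XOR where the leading bit is 1):
  pos 0: 11001 XOR 11001 = 00000
  pos 5: 11000 XOR 11001 = 00001
Remainder (last 4 bits) = 1000. This is the CRC / FCS.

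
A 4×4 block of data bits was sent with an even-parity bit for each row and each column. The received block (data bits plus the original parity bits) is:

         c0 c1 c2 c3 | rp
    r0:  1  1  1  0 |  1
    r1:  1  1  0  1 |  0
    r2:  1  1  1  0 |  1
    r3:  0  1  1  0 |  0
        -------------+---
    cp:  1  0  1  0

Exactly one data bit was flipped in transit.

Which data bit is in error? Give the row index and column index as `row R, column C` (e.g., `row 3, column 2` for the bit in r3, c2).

Recompute each row's even parity and compare to rp:
  r0: data parity 1, sent rp 1 → ok
  r1: data parity 1, sent rp 0 → mismatch
  r2: data parity 1, sent rp 1 → ok
  r3: data parity 0, sent rp 0 → ok
Recompute each column's even parity and compare to cp:
  c0: data parity 1, sent cp 1 → ok
  c1: data parity 0, sent cp 0 → ok
  c2: data parity 1, sent cp 1 → ok
  c3: data parity 1, sent cp 0 → mismatch
Exactly one row (r1) and one column (c3) fail → the flipped bit is at their intersection.

row 1, column 3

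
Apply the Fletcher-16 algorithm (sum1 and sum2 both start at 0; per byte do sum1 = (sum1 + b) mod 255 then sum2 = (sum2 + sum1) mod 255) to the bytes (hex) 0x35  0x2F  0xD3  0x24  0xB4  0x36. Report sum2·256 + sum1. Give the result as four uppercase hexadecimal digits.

Running sums (mod 255):
  after byte 0 (0x35): sum1=53, sum2=53
  after byte 1 (0x2F): sum1=100, sum2=153
  after byte 2 (0xD3): sum1=56, sum2=209
  after byte 3 (0x24): sum1=92, sum2=46
  after byte 4 (0xB4): sum1=17, sum2=63
  after byte 5 (0x36): sum1=71, sum2=134
Checksum = sum2·256 + sum1 = 134·256 + 71 = 34375 = 0x8647.

8647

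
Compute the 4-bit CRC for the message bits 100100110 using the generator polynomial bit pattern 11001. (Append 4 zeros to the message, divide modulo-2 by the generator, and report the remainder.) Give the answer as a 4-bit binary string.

Append 4 zeros: 1001001100000. Divide by 11001 (XOR where the leading bit is 1):
  pos 0: 10010 XOR 11001 = 01011
  pos 1: 10110 XOR 11001 = 01111
  pos 2: 11111 XOR 11001 = 00110
  pos 4: 11010 XOR 11001 = 00011
  pos 7: 11000 XOR 11001 = 00001
Remainder (last 4 bits) = 0010. This is the CRC / FCS.

0010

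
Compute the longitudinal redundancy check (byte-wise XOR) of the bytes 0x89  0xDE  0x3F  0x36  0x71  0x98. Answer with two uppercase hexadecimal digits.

B7

XOR the bytes together:
  start with 0x89
  0x89 ⊕ 0xDE = 0x57
  0x57 ⊕ 0x3F = 0x68
  0x68 ⊕ 0x36 = 0x5E
  0x5E ⊕ 0x71 = 0x2F
  0x2F ⊕ 0x98 = 0xB7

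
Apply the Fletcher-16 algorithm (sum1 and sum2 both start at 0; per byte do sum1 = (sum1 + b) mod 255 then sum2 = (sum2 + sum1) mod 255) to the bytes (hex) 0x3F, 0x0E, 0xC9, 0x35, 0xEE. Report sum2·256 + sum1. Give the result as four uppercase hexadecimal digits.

Running sums (mod 255):
  after byte 0 (0x3F): sum1=63, sum2=63
  after byte 1 (0x0E): sum1=77, sum2=140
  after byte 2 (0xC9): sum1=23, sum2=163
  after byte 3 (0x35): sum1=76, sum2=239
  after byte 4 (0xEE): sum1=59, sum2=43
Checksum = sum2·256 + sum1 = 43·256 + 59 = 11067 = 0x2B3B.

2B3B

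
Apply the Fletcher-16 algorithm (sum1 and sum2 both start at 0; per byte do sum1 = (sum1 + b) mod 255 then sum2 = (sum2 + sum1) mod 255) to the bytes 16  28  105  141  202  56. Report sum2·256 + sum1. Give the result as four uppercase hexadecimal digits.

Running sums (mod 255):
  after byte 0 (16): sum1=16, sum2=16
  after byte 1 (28): sum1=44, sum2=60
  after byte 2 (105): sum1=149, sum2=209
  after byte 3 (141): sum1=35, sum2=244
  after byte 4 (202): sum1=237, sum2=226
  after byte 5 (56): sum1=38, sum2=9
Checksum = sum2·256 + sum1 = 9·256 + 38 = 2342 = 0x0926.

0926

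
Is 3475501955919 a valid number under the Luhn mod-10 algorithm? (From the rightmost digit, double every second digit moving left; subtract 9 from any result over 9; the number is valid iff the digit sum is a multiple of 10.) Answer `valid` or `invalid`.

valid

From the right, keep odd positions and double even positions (subtract 9 from any doubled value over 9):
  doubled (positions 2,4,...): 2 1 9 0 1 8 → sum 21
  kept (positions 1,3,...): 9 9 5 1 5 7 3 → sum 39
Total = 60.
60 mod 10 = 0, so the number is valid.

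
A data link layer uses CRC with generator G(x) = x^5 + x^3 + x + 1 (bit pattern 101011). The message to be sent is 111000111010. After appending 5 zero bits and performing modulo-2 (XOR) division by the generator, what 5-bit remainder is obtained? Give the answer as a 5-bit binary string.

00001

Append 5 zeros: 11100011101000000. Divide by 101011 (XOR where the leading bit is 1):
  pos 0: 111000 XOR 101011 = 010011
  pos 1: 100111 XOR 101011 = 001100
  pos 3: 110011 XOR 101011 = 011000
  pos 4: 110000 XOR 101011 = 011011
  pos 5: 110111 XOR 101011 = 011100
  pos 6: 111000 XOR 101011 = 010011
  pos 7: 100110 XOR 101011 = 001101
  pos 9: 110100 XOR 101011 = 011111
  pos 10: 111110 XOR 101011 = 010101
  pos 11: 101010 XOR 101011 = 000001
Remainder (last 5 bits) = 00001. This is the CRC / FCS.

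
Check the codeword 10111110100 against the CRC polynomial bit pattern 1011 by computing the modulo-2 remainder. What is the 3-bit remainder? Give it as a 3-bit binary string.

000

Modulo-2 division of 10111110100 by 1011:
  pos 0: 1011 XOR 1011 = 0000
  pos 4: 1110 XOR 1011 = 0101
  pos 5: 1011 XOR 1011 = 0000
Remainder = 000 (zero — the frame passes the CRC check).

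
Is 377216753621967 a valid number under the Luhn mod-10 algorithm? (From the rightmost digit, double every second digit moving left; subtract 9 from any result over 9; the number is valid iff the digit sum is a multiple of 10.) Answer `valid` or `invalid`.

valid

From the right, keep odd positions and double even positions (subtract 9 from any doubled value over 9):
  doubled (positions 2,4,...): 3 2 3 1 3 4 5 → sum 21
  kept (positions 1,3,...): 7 9 2 3 7 1 7 3 → sum 39
Total = 60.
60 mod 10 = 0, so the number is valid.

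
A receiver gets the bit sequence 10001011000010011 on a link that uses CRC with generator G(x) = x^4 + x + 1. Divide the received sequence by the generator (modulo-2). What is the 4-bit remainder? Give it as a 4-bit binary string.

Modulo-2 division of 10001011000010011 by 10011:
  pos 0: 10001 XOR 10011 = 00010
  pos 3: 10011 XOR 10011 = 00000
  pos 12: 10011 XOR 10011 = 00000
Remainder = 0000 (zero — the frame passes the CRC check).

0000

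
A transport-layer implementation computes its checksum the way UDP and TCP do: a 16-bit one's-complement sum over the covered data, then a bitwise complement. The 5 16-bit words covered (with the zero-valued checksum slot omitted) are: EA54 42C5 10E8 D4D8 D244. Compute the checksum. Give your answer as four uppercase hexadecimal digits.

1AE0

One's-complement addition (fold any carry out of bit 15 back into bit 0):
  0xEA54 + 0x42C5 = 0x12D19 → wrap carry → 0x2D1A
  0x2D1A + 0x10E8 = 0x03E02
  0x3E02 + 0xD4D8 = 0x112DA → wrap carry → 0x12DB
  0x12DB + 0xD244 = 0x0E51F
One's-complement sum = 0xE51F.
Checksum = ~0xE51F & 0xFFFF = 0x1AE0.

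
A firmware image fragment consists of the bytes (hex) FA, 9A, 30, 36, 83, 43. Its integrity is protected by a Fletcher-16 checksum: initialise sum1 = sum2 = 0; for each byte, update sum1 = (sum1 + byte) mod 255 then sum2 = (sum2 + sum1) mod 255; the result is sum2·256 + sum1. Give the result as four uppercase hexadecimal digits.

94C2

Running sums (mod 255):
  after byte 0 (FA): sum1=250, sum2=250
  after byte 1 (9A): sum1=149, sum2=144
  after byte 2 (30): sum1=197, sum2=86
  after byte 3 (36): sum1=251, sum2=82
  after byte 4 (83): sum1=127, sum2=209
  after byte 5 (43): sum1=194, sum2=148
Checksum = sum2·256 + sum1 = 148·256 + 194 = 38082 = 0x94C2.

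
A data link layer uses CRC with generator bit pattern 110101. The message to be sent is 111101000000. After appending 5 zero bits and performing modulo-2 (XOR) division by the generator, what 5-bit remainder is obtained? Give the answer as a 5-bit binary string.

11010

Append 5 zeros: 11110100000000000. Divide by 110101 (XOR where the leading bit is 1):
  pos 0: 111101 XOR 110101 = 001000
  pos 2: 100000 XOR 110101 = 010101
  pos 3: 101010 XOR 110101 = 011111
  pos 4: 111110 XOR 110101 = 001011
  pos 6: 101100 XOR 110101 = 011001
  pos 7: 110010 XOR 110101 = 000111
  pos 10: 111000 XOR 110101 = 001101
Remainder (last 5 bits) = 11010. This is the CRC / FCS.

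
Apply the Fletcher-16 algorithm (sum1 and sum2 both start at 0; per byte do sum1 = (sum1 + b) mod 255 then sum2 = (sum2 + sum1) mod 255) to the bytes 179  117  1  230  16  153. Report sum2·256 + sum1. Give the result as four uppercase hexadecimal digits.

Running sums (mod 255):
  after byte 0 (179): sum1=179, sum2=179
  after byte 1 (117): sum1=41, sum2=220
  after byte 2 (1): sum1=42, sum2=7
  after byte 3 (230): sum1=17, sum2=24
  after byte 4 (16): sum1=33, sum2=57
  after byte 5 (153): sum1=186, sum2=243
Checksum = sum2·256 + sum1 = 243·256 + 186 = 62394 = 0xF3BA.

F3BA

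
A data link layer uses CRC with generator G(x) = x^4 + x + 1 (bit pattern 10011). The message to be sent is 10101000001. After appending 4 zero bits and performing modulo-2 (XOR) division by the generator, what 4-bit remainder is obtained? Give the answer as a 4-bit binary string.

0010

Append 4 zeros: 101010000010000. Divide by 10011 (XOR where the leading bit is 1):
  pos 0: 10101 XOR 10011 = 00110
  pos 2: 11000 XOR 10011 = 01011
  pos 3: 10110 XOR 10011 = 00101
  pos 5: 10100 XOR 10011 = 00111
  pos 7: 11110 XOR 10011 = 01101
  pos 8: 11010 XOR 10011 = 01001
  pos 9: 10010 XOR 10011 = 00001
Remainder (last 4 bits) = 0010. This is the CRC / FCS.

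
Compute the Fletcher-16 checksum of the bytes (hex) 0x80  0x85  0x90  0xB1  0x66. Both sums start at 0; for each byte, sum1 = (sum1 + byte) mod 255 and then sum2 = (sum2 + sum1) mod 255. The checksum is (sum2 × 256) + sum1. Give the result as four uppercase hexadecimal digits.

Running sums (mod 255):
  after byte 0 (0x80): sum1=128, sum2=128
  after byte 1 (0x85): sum1=6, sum2=134
  after byte 2 (0x90): sum1=150, sum2=29
  after byte 3 (0xB1): sum1=72, sum2=101
  after byte 4 (0x66): sum1=174, sum2=20
Checksum = sum2·256 + sum1 = 20·256 + 174 = 5294 = 0x14AE.

14AE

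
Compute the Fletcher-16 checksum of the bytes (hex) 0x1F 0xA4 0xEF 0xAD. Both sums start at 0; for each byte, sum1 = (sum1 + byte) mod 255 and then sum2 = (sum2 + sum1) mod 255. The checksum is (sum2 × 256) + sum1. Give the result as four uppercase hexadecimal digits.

F761

Running sums (mod 255):
  after byte 0 (0x1F): sum1=31, sum2=31
  after byte 1 (0xA4): sum1=195, sum2=226
  after byte 2 (0xEF): sum1=179, sum2=150
  after byte 3 (0xAD): sum1=97, sum2=247
Checksum = sum2·256 + sum1 = 247·256 + 97 = 63329 = 0xF761.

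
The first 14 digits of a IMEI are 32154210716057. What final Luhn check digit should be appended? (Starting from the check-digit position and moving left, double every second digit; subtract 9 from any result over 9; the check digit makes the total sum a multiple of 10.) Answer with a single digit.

Partial digits right→left: 7 5 0 6 1 7 0 1 2 4 5 1 2 3
Double every second digit counting from the check-digit position (so the 1st, 3rd, 5th, ... of the partial from the right).
  doubled (with −9 where >9): 5 0 2 0 4 1 4 → sum 16
  kept as-is: 5 6 7 1 4 1 3 → sum 27
Total = 16 + 27 = 43.
Check digit = (10 − (43 mod 10)) mod 10 = 7.

7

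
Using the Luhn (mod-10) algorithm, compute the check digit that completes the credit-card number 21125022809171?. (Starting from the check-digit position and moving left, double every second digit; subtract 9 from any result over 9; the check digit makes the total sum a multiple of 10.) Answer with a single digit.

2

Partial digits right→left: 1 7 1 9 0 8 2 2 0 5 2 1 1 2
Double every second digit counting from the check-digit position (so the 1st, 3rd, 5th, ... of the partial from the right).
  doubled (with −9 where >9): 2 2 0 4 0 4 2 → sum 14
  kept as-is: 7 9 8 2 5 1 2 → sum 34
Total = 14 + 34 = 48.
Check digit = (10 − (48 mod 10)) mod 10 = 2.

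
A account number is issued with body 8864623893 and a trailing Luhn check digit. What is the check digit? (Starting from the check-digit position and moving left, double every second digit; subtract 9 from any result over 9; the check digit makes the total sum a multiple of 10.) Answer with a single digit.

6

Partial digits right→left: 3 9 8 3 2 6 4 6 8 8
Double every second digit counting from the check-digit position (so the 1st, 3rd, 5th, ... of the partial from the right).
  doubled (with −9 where >9): 6 7 4 8 7 → sum 32
  kept as-is: 9 3 6 6 8 → sum 32
Total = 32 + 32 = 64.
Check digit = (10 − (64 mod 10)) mod 10 = 6.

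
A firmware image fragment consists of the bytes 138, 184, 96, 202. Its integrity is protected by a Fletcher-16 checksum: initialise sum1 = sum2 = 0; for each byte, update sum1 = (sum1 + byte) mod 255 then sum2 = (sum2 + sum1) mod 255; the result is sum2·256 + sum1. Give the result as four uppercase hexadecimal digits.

Running sums (mod 255):
  after byte 0 (138): sum1=138, sum2=138
  after byte 1 (184): sum1=67, sum2=205
  after byte 2 (96): sum1=163, sum2=113
  after byte 3 (202): sum1=110, sum2=223
Checksum = sum2·256 + sum1 = 223·256 + 110 = 57198 = 0xDF6E.

DF6E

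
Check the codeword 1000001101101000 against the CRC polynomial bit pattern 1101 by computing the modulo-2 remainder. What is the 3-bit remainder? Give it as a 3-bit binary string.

Modulo-2 division of 1000001101101000 by 1101:
  pos 0: 1000 XOR 1101 = 0101
  pos 1: 1010 XOR 1101 = 0111
  pos 2: 1110 XOR 1101 = 0011
  pos 4: 1111 XOR 1101 = 0010
  pos 6: 1001 XOR 1101 = 0100
  pos 7: 1001 XOR 1101 = 0100
  pos 8: 1000 XOR 1101 = 0101
  pos 9: 1011 XOR 1101 = 0110
  pos 10: 1100 XOR 1101 = 0001
Remainder = 100 (nonzero — an error is detected).

100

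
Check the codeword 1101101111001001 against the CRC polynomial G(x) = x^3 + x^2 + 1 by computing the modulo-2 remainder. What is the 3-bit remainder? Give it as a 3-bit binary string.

010

Modulo-2 division of 1101101111001001 by 1101:
  pos 0: 1101 XOR 1101 = 0000
  pos 4: 1011 XOR 1101 = 0110
  pos 5: 1101 XOR 1101 = 0000
  pos 9: 1001 XOR 1101 = 0100
  pos 10: 1000 XOR 1101 = 0101
  pos 11: 1010 XOR 1101 = 0111
  pos 12: 1111 XOR 1101 = 0010
Remainder = 010 (nonzero — an error is detected).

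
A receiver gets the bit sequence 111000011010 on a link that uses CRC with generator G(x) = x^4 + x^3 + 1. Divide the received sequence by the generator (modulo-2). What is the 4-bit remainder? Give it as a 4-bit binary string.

0001

Modulo-2 division of 111000011010 by 11001:
  pos 0: 11100 XOR 11001 = 00101
  pos 2: 10100 XOR 11001 = 01101
  pos 3: 11011 XOR 11001 = 00010
  pos 6: 10101 XOR 11001 = 01100
  pos 7: 11000 XOR 11001 = 00001
Remainder = 0001 (nonzero — an error is detected).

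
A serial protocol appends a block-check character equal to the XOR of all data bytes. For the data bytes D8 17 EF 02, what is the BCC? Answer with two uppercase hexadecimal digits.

XOR the bytes together:
  start with 0xD8
  0xD8 ⊕ 0x17 = 0xCF
  0xCF ⊕ 0xEF = 0x20
  0x20 ⊕ 0x02 = 0x22

22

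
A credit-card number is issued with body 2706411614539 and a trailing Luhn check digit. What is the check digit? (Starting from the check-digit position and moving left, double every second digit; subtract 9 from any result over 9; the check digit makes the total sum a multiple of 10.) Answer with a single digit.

7

Partial digits right→left: 9 3 5 4 1 6 1 1 4 6 0 7 2
Double every second digit counting from the check-digit position (so the 1st, 3rd, 5th, ... of the partial from the right).
  doubled (with −9 where >9): 9 1 2 2 8 0 4 → sum 26
  kept as-is: 3 4 6 1 6 7 → sum 27
Total = 26 + 27 = 53.
Check digit = (10 − (53 mod 10)) mod 10 = 7.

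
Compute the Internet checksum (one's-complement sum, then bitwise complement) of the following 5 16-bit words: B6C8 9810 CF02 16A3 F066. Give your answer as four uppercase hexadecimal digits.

One's-complement addition (fold any carry out of bit 15 back into bit 0):
  0xB6C8 + 0x9810 = 0x14ED8 → wrap carry → 0x4ED9
  0x4ED9 + 0xCF02 = 0x11DDB → wrap carry → 0x1DDC
  0x1DDC + 0x16A3 = 0x0347F
  0x347F + 0xF066 = 0x124E5 → wrap carry → 0x24E6
One's-complement sum = 0x24E6.
Checksum = ~0x24E6 & 0xFFFF = 0xDB19.

DB19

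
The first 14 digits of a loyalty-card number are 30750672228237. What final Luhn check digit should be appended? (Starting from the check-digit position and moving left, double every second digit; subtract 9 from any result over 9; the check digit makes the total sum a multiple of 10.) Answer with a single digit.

Partial digits right→left: 7 3 2 8 2 2 2 7 6 0 5 7 0 3
Double every second digit counting from the check-digit position (so the 1st, 3rd, 5th, ... of the partial from the right).
  doubled (with −9 where >9): 5 4 4 4 3 1 0 → sum 21
  kept as-is: 3 8 2 7 0 7 3 → sum 30
Total = 21 + 30 = 51.
Check digit = (10 − (51 mod 10)) mod 10 = 9.

9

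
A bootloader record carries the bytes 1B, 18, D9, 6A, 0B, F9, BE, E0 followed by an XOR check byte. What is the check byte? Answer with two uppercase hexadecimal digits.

1C

XOR the bytes together:
  start with 0x1B
  0x1B ⊕ 0x18 = 0x03
  0x03 ⊕ 0xD9 = 0xDA
  0xDA ⊕ 0x6A = 0xB0
  0xB0 ⊕ 0x0B = 0xBB
  0xBB ⊕ 0xF9 = 0x42
  0x42 ⊕ 0xBE = 0xFC
  0xFC ⊕ 0xE0 = 0x1C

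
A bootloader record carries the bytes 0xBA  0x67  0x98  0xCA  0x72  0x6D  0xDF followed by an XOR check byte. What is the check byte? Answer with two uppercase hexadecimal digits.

4F

XOR the bytes together:
  start with 0xBA
  0xBA ⊕ 0x67 = 0xDD
  0xDD ⊕ 0x98 = 0x45
  0x45 ⊕ 0xCA = 0x8F
  0x8F ⊕ 0x72 = 0xFD
  0xFD ⊕ 0x6D = 0x90
  0x90 ⊕ 0xDF = 0x4F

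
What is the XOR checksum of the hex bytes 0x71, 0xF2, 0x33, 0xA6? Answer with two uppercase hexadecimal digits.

XOR the bytes together:
  start with 0x71
  0x71 ⊕ 0xF2 = 0x83
  0x83 ⊕ 0x33 = 0xB0
  0xB0 ⊕ 0xA6 = 0x16

16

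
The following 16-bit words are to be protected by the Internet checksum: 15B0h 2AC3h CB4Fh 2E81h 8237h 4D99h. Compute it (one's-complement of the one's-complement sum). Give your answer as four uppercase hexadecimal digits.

One's-complement addition (fold any carry out of bit 15 back into bit 0):
  0x15B0 + 0x2AC3 = 0x04073
  0x4073 + 0xCB4F = 0x10BC2 → wrap carry → 0x0BC3
  0x0BC3 + 0x2E81 = 0x03A44
  0x3A44 + 0x8237 = 0x0BC7B
  0xBC7B + 0x4D99 = 0x10A14 → wrap carry → 0x0A15
One's-complement sum = 0x0A15.
Checksum = ~0x0A15 & 0xFFFF = 0xF5EA.

F5EA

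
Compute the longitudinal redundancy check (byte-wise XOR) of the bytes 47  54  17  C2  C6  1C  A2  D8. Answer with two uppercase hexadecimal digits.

XOR the bytes together:
  start with 0x47
  0x47 ⊕ 0x54 = 0x13
  0x13 ⊕ 0x17 = 0x04
  0x04 ⊕ 0xC2 = 0xC6
  0xC6 ⊕ 0xC6 = 0x00
  0x00 ⊕ 0x1C = 0x1C
  0x1C ⊕ 0xA2 = 0xBE
  0xBE ⊕ 0xD8 = 0x66

66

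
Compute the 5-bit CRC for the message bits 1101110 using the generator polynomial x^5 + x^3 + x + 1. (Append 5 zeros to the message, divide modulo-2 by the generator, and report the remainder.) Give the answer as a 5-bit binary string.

Append 5 zeros: 110111000000. Divide by 101011 (XOR where the leading bit is 1):
  pos 0: 110111 XOR 101011 = 011100
  pos 1: 111000 XOR 101011 = 010011
  pos 2: 100110 XOR 101011 = 001101
  pos 4: 110100 XOR 101011 = 011111
  pos 5: 111110 XOR 101011 = 010101
  pos 6: 101010 XOR 101011 = 000001
Remainder (last 5 bits) = 00001. This is the CRC / FCS.

00001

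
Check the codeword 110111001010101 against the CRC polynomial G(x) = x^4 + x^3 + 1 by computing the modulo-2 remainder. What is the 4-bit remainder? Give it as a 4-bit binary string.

1011

Modulo-2 division of 110111001010101 by 11001:
  pos 0: 11011 XOR 11001 = 00010
  pos 3: 10100 XOR 11001 = 01101
  pos 4: 11011 XOR 11001 = 00010
  pos 7: 10010 XOR 11001 = 01011
  pos 8: 10111 XOR 11001 = 01110
  pos 9: 11100 XOR 11001 = 00101
Remainder = 1011 (nonzero — an error is detected).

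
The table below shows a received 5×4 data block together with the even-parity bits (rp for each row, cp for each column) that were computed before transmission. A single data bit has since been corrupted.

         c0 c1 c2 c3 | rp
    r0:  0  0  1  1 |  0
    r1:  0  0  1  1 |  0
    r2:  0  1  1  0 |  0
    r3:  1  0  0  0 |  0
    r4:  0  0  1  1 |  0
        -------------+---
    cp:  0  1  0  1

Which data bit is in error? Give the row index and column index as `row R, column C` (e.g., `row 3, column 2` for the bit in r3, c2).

row 3, column 0

Recompute each row's even parity and compare to rp:
  r0: data parity 0, sent rp 0 → ok
  r1: data parity 0, sent rp 0 → ok
  r2: data parity 0, sent rp 0 → ok
  r3: data parity 1, sent rp 0 → mismatch
  r4: data parity 0, sent rp 0 → ok
Recompute each column's even parity and compare to cp:
  c0: data parity 1, sent cp 0 → mismatch
  c1: data parity 1, sent cp 1 → ok
  c2: data parity 0, sent cp 0 → ok
  c3: data parity 1, sent cp 1 → ok
Exactly one row (r3) and one column (c0) fail → the flipped bit is at their intersection.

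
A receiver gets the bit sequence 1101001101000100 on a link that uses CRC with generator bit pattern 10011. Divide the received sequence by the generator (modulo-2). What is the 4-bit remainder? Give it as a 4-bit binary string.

Modulo-2 division of 1101001101000100 by 10011:
  pos 0: 11010 XOR 10011 = 01001
  pos 1: 10010 XOR 10011 = 00001
  pos 5: 11101 XOR 10011 = 01110
  pos 6: 11100 XOR 10011 = 01111
  pos 7: 11110 XOR 10011 = 01101
  pos 8: 11010 XOR 10011 = 01001
  pos 9: 10011 XOR 10011 = 00000
Remainder = 0000 (zero — the frame passes the CRC check).

0000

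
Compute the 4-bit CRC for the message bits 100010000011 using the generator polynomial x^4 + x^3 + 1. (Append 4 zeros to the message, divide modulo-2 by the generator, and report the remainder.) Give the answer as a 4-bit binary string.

1110

Append 4 zeros: 1000100000110000. Divide by 11001 (XOR where the leading bit is 1):
  pos 0: 10001 XOR 11001 = 01000
  pos 1: 10000 XOR 11001 = 01001
  pos 2: 10010 XOR 11001 = 01011
  pos 3: 10110 XOR 11001 = 01111
  pos 4: 11110 XOR 11001 = 00111
  pos 6: 11101 XOR 11001 = 00100
  pos 8: 10010 XOR 11001 = 01011
  pos 9: 10110 XOR 11001 = 01111
  pos 10: 11110 XOR 11001 = 00111
Remainder (last 4 bits) = 1110. This is the CRC / FCS.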